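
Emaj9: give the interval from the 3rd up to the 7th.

Spelling the chord: E, G#, B, D#, F#.
3rd = G#; 7th = D#.
Counting 5 letters and 7 half steps from G# gives a perfect fifth.

perfect fifth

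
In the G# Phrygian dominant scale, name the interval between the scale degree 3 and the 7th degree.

diminished fifth

Spelling the G# Phrygian dominant scale: G# A B# C# D# E F#.
So we need the interval from B# up to F#.
From B# to F#: 6 semitones over a fifth = diminished.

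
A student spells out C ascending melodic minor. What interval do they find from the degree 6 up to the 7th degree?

major second

C melodic minor: C D Eb F G A B.
The degree 6 is A and the scale degree 7 is B.
From A to B is 2 semitones, exactly the major second.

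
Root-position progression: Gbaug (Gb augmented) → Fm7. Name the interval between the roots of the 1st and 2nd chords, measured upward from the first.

M7

The roots are Gb and F.
From Gb to F is 11 semitones, exactly the major seventh.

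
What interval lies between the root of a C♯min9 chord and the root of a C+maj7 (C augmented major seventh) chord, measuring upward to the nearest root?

diminished 8th

The root of C♯min9 is C♯; the root of C+maj7 (C augmented major seventh) is C.
8 letter names make it an octave; at 11 semitones (a half step narrower than perfect) the quality is diminished.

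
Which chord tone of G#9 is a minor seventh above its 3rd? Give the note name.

A#

G#9: G#–B#–D#–F#–A#.
The 3rd is B#. A minor seventh above B# is A#.
A# is the chord's 9th.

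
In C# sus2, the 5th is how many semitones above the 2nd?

5

C# sus2 is spelled C#, D#, G#.
D# to G# is a perfect fourth: 5 semitones.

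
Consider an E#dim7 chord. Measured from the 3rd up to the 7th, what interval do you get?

diminished 5th

The chord tones of E# diminished seventh are E#, G#, B, D.
3rd = G#; 7th = D.
G# up to D is 6 semitones, a half step narrower than a perfect fifth, so the interval is diminished.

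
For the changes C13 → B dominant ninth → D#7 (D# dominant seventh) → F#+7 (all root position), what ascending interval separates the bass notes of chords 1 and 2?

The roots are C and B.
C up to B spans 7 letter names and 11 semitones — a major seventh.

major 7th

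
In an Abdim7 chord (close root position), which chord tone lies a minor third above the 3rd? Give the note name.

Ab°7: Ab-Cb-Ebb-Gbb.
The 3rd is Cb. A minor third above Cb is Ebb.
Ebb is the chord's 5th.

Ebb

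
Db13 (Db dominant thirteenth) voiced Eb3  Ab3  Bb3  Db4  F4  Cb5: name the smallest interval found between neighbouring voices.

major second

Adjacent intervals: Eb3→Ab3 = perfect fourth; Ab3→Bb3 = major second; Bb3→Db4 = minor third; Db4→F4 = major third; F4→Cb5 = diminished fifth.
The smallest is Ab3 to Bb3, a major second (2 semitones).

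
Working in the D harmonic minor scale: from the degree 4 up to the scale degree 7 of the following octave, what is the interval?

D harmonic minor: D E F G A Bb C#.
Degree 4 = G; 7th scale degree (up an octave) = C#.
G up to C# is 18 semitones, a half step wider than a perfect eleventh, so the interval is augmented.

A11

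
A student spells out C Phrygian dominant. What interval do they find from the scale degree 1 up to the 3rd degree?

major 3rd

The scale runs C Db E F G Ab Bb.
So we need the interval from C up to E.
From C to E is 4 semitones, exactly the major third.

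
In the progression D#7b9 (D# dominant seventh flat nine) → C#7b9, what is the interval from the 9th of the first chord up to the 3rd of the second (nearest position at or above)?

D#7b9 (D# dominant seventh flat nine) has E as its 9th, and C#7b9 has E# as its 3rd.
E up to E# is 1 semitone, a half step wider than a perfect unison, so the interval is augmented.

augmented unison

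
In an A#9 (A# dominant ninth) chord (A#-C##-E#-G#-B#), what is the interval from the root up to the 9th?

major 9th

So we need the interval from A# up to B#.
A# up to B# spans 9 letter names and 14 semitones — a major ninth.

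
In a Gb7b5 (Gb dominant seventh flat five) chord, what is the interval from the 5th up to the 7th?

Gb dominant seventh flat five is spelled Gb Bb Dbb Fb.
The 5th is Dbb and the 7th is Fb.
Dbb up to Fb spans 3 letter names and 4 semitones — a major third.

major third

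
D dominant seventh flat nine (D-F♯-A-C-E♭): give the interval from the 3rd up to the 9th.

The 3rd is F♯ and the 9th is E♭.
F♯ up to E♭ is 9 semitones, a whole step narrower than a major seventh, so the interval is diminished.

diminished 7th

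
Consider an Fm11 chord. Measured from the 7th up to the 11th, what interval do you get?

perfect fifth

F minor eleventh: F-Ab-C-Eb-G-Bb.
7th = Eb; 11th = Bb.
From Eb to Bb is 7 semitones, exactly the perfect fifth.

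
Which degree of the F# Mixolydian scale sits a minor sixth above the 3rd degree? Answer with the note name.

The scale is F# G# A# B C# D# E.
The 3rd degree is A#; a minor sixth above that is F# — scale degree 1.

F#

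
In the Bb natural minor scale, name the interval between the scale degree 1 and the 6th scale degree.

Bb natural minor: Bb C Db Eb F Gb Ab.
That puts Bb below Gb.
Bb up to Gb is 8 semitones, a half step narrower than a major sixth, so the interval is minor.

minor sixth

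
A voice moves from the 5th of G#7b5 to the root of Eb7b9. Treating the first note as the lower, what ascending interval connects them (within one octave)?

G#7b5 has D as its 5th, and Eb7b9 has Eb as its root.
2 letter names make it a second; at 1 semitone (a half step narrower than major) the quality is minor.

minor 2nd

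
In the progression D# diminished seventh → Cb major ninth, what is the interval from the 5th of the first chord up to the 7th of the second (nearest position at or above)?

minor second

D# diminished seventh has A as its 5th, and Cb major ninth has Bb as its 7th.
A up to Bb is 1 semitone, a half step narrower than a major second, so the interval is minor.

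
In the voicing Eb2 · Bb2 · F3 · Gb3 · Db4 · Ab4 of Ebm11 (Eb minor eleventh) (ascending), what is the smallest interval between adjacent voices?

Adjacent intervals: Eb2→Bb2 = perfect fifth; Bb2→F3 = perfect fifth; F3→Gb3 = minor second; Gb3→Db4 = perfect fifth; Db4→Ab4 = perfect fifth.
The smallest is F3 to Gb3, a minor second (1 semitone).

minor second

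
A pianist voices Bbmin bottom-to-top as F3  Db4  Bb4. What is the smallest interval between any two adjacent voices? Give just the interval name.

Adjacent intervals: F3→Db4 = minor sixth; Db4→Bb4 = major sixth.
The smallest is F3 to Db4, a minor sixth (8 semitones).

minor sixth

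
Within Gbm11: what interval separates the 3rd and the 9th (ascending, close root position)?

major seventh

Gbm11 is spelled Gb–Bbb–Db–Fb–Ab–Cb.
So we need the interval from Bbb up to Ab.
From Bbb to Ab is 11 semitones, exactly the major seventh.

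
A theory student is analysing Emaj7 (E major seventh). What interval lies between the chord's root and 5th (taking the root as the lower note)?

perfect fifth

Spelling the chord: E-G#-B-D#.
That puts E below B.
E up to B spans 5 letter names and 7 semitones — a perfect fifth.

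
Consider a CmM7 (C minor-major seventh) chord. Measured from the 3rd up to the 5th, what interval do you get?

CmM7 (C minor-major seventh) is spelled C-Eb-G-B.
That puts Eb below G.
From Eb to G is 4 semitones, exactly the major third.

major third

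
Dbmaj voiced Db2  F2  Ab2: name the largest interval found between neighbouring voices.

Adjacent intervals: Db2→F2 = major third; F2→Ab2 = minor third.
The largest is Db2 to F2, a major third (4 semitones).

major 3rd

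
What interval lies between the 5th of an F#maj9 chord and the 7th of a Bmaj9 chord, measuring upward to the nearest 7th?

major 6th

The 5th of F#maj9 is C#; the 7th of Bmaj9 is A#.
From C# to A# is 9 semitones, exactly the major sixth.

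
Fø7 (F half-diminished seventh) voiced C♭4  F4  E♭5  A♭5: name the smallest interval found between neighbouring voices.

Adjacent intervals: C♭4→F4 = augmented fourth; F4→E♭5 = minor seventh; E♭5→A♭5 = perfect fourth.
The smallest is E♭5 to A♭5, a perfect fourth (5 semitones).

perfect 4th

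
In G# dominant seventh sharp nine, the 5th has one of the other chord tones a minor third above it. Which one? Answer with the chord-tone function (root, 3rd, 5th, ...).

Spelling the chord: G#-B#-D#-F#-A##.
The 5th is D#. A minor third above D# is F#.
F# is the chord's 7th.

7th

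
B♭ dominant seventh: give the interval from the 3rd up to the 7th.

Spelling the chord: B♭ D F A♭.
That puts D below A♭.
D up to A♭ is 6 semitones, a half step narrower than a perfect fifth, so the interval is diminished.
This 3–7 tritone is the characteristic tension at the heart of the dominant sound.

diminished fifth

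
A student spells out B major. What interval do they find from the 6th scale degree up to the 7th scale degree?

M2

B major: B C♯ D♯ E F♯ G♯ A♯.
The 6th scale degree is G♯ and the 7th degree is A♯.
From G♯ to A♯ is 2 semitones, exactly the major second.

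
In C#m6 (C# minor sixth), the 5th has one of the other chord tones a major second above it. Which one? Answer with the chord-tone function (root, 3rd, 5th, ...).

C#m6 is spelled C# E G# A#.
The 5th is G#. A major second above G# is A#.
A# is the chord's 6th.

6th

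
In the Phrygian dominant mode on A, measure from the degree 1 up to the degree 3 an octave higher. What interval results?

major tenth

Spelling the Phrygian dominant mode on A: A Bb C# D E F G.
That puts A below C#.
From A to C# is 16 semitones, exactly the major tenth.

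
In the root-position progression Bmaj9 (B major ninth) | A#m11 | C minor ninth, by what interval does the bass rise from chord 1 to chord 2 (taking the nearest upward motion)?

The roots are B and A#.
Counting 7 letters and 11 half steps from B gives a major seventh.

major seventh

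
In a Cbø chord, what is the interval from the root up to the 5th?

diminished fifth

The chord tones of Cbm7b5 (Cb half-diminished seventh) are Cb-Ebb-Gbb-Bbb.
Root = Cb; 5th = Gbb.
Cb up to Gbb is 6 semitones, a half step narrower than a perfect fifth, so the interval is diminished.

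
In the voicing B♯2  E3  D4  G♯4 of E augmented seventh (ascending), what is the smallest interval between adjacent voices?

d4

Adjacent intervals: B♯2→E3 = diminished fourth; E3→D4 = minor seventh; D4→G♯4 = augmented fourth.
The smallest is B♯2 to E3, a diminished fourth (4 semitones).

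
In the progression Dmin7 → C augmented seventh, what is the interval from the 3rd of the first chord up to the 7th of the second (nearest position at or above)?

The 3rd of Dmin7 is F; the 7th of C augmented seventh is Bb.
From F to Bb is 5 semitones, exactly the perfect fourth.

P4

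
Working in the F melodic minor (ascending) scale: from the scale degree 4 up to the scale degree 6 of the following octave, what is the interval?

major 10th

Spelling the F melodic minor (ascending) scale: F G Ab Bb C D E.
That puts Bb below D.
From Bb to D is 16 semitones, exactly the major tenth.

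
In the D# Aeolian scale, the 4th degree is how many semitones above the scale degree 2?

The scale is D# E# F# G# A# B C#.
E# up to G# is a minor third — 3 semitones.

3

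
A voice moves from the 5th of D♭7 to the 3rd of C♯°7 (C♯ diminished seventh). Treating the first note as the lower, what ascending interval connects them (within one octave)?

augmented fifth

The 5th of D♭7 is A♭; the 3rd of C♯°7 (C♯ diminished seventh) is E.
5 letter names make it a fifth; at 8 semitones (a half step wider than perfect) the quality is augmented.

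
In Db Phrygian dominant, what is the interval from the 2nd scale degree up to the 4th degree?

major third

The scale runs Db Ebb F Gb Ab Bbb Cb.
That puts Ebb below Gb.
From Ebb to Gb is 4 semitones, exactly the major third.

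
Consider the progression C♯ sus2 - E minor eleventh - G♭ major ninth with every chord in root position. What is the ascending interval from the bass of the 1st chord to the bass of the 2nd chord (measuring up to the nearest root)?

The roots are C♯ and E.
From C♯ to E: 3 semitones over a third = minor.

minor third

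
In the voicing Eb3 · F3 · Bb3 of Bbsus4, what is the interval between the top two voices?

Those voices are F3 and Bb3.
Counting 4 letters and 5 half steps from F gives a perfect fourth.

perfect 4th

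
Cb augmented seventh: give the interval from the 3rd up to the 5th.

major third

Cb augmented seventh: Cb–Eb–G–Bbb.
The 3rd is Eb and the 5th is G.
From Eb to G is 4 semitones, exactly the major third.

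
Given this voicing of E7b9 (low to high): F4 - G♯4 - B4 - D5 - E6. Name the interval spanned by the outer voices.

major fourteenth

The outer voices are F4 and E6.
From F to E is 23 semitones, exactly the major fourteenth.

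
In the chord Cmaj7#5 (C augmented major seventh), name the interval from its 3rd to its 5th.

M3

The chord tones of C+maj7 are C, E, G#, B.
That puts E below G#.
Counting 3 letters and 4 half steps from E gives a major third.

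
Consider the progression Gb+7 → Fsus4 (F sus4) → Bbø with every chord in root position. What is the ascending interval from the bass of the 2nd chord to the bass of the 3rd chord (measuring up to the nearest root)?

perfect fourth

The roots are F and Bb.
From F to Bb is 5 semitones, exactly the perfect fourth.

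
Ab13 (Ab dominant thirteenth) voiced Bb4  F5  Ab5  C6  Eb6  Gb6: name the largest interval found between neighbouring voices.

perfect fifth

Adjacent intervals: Bb4→F5 = perfect fifth; F5→Ab5 = minor third; Ab5→C6 = major third; C6→Eb6 = minor third; Eb6→Gb6 = minor third.
The largest is Bb4 to F5, a perfect fifth (7 semitones).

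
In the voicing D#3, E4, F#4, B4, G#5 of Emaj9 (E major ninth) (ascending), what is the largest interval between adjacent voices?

Adjacent intervals: D#3→E4 = minor ninth; E4→F#4 = major second; F#4→B4 = perfect fourth; B4→G#5 = major sixth.
The largest is D#3 to E4, a minor ninth (13 semitones).

m9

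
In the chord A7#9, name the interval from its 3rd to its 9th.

A7#9 (A dominant seventh sharp nine): A–C♯–E–G–B♯.
That puts C♯ below B♯.
Counting 7 letters and 11 half steps from C♯ gives a major seventh.

major seventh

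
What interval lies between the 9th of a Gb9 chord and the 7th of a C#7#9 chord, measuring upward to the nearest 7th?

A2

The 9th of Gb9 is Ab; the 7th of C#7#9 is B.
From Ab to B: 3 semitones over a second = augmented.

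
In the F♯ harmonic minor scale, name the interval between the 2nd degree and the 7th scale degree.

The scale runs F♯ G♯ A B C♯ D E♯.
So we need the interval from G♯ up to E♯.
Counting 6 letters and 9 half steps from G♯ gives a major sixth.

major sixth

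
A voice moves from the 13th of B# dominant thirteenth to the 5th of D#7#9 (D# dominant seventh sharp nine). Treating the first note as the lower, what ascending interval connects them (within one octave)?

minor 2nd

B# dominant thirteenth has G## as its 13th, and D#7#9 (D# dominant seventh sharp nine) has A# as its 5th.
G## up to A# is 1 semitone, a half step narrower than a major second, so the interval is minor.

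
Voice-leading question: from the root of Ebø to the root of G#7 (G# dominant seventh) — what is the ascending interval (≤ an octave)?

Ebø has Eb as its root, and G#7 (G# dominant seventh) has G# as its root.
Eb up to G# is 5 semitones, a half step wider than a major third, so the interval is augmented.

augmented third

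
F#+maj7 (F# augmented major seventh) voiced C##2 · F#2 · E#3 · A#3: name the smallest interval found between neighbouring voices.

Adjacent intervals: C##2→F#2 = diminished fourth; F#2→E#3 = major seventh; E#3→A#3 = perfect fourth.
The smallest is C##2 to F#2, a diminished fourth (4 semitones).

d4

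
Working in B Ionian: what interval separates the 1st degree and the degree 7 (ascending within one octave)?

major seventh

Spelling B Ionian: B C# D# E F# G# A#.
The 1st degree is B and the degree 7 is A#.
B up to A# spans 7 letter names and 11 semitones — a major seventh.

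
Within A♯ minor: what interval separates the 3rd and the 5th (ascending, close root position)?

major third

Spelling the chord: A♯-C♯-E♯.
So we need the interval from C♯ up to E♯.
C♯ up to E♯ spans 3 letter names and 4 semitones — a major third.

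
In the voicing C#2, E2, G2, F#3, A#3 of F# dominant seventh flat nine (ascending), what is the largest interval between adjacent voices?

major seventh

Adjacent intervals: C#2→E2 = minor third; E2→G2 = minor third; G2→F#3 = major seventh; F#3→A#3 = major third.
The largest is G2 to F#3, a major seventh (11 semitones).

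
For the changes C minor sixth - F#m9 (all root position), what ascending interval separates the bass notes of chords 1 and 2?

augmented 4th

The roots are C and F#.
4 letter names make it a fourth; at 6 semitones (a half step wider than perfect) the quality is augmented.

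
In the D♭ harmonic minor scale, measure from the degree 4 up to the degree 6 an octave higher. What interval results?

D♭ harmonic minor: D♭ E♭ F♭ G♭ A♭ B𝄫 C.
So we need the interval from G♭ up to B𝄫.
G♭ up to B𝄫 is 15 semitones, a half step narrower than a major tenth, so the interval is minor.

minor tenth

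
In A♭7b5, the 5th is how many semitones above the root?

6

A♭7b5 (A♭ dominant seventh flat five): A♭ C E𝄫 G♭.
A♭ to E𝄫 is a diminished fifth: 6 semitones.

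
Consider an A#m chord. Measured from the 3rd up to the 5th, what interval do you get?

A#m (A# minor): A#-C#-E#.
3rd = C#; 5th = E#.
Counting 3 letters and 4 half steps from C# gives a major third.

major 3rd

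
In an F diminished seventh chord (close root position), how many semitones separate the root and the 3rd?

3

F diminished seventh is spelled F-Ab-Cb-Ebb.
F to Ab is a minor third: 3 semitones.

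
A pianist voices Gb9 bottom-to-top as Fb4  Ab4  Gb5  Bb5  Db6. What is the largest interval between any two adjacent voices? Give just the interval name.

minor seventh

Adjacent intervals: Fb4→Ab4 = major third; Ab4→Gb5 = minor seventh; Gb5→Bb5 = major third; Bb5→Db6 = minor third.
The largest is Ab4 to Gb5, a minor seventh (10 semitones).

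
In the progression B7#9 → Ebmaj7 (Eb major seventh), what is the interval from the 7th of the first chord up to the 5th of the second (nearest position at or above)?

minor second

The 7th of B7#9 is A; the 5th of Ebmaj7 (Eb major seventh) is Bb.
A up to Bb is 1 semitone, a half step narrower than a major second, so the interval is minor.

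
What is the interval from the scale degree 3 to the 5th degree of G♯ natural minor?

major 3rd

The scale runs G♯ A♯ B C♯ D♯ E F♯.
That puts B below D♯.
B up to D♯ spans 3 letter names and 4 semitones — a major third.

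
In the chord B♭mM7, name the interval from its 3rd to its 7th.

B♭ minor-major seventh: B♭-D♭-F-A.
So we need the interval from D♭ up to A.
From D♭ to A: 8 semitones over a fifth = augmented.

augmented fifth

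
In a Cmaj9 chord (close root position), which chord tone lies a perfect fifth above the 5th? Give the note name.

Cmaj9: C, E, G, B, D.
The 5th is G. A perfect fifth above G is D.
D is the chord's 9th.

D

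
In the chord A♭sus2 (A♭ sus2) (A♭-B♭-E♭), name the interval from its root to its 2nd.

major 2nd

The root is A♭ and the 2nd is B♭.
From A♭ to B♭ is 2 semitones, exactly the major second.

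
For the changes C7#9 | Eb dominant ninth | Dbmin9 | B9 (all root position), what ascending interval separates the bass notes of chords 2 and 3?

minor 7th

The roots are Eb and Db.
7 letter names make it a seventh; at 10 semitones (a half step narrower than major) the quality is minor.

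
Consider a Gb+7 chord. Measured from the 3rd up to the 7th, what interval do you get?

Spelling the chord: Gb Bb D Fb.
3rd = Bb; 7th = Fb.
5 letter names make it a fifth; at 6 semitones (a half step narrower than perfect) the quality is diminished.
That tritone between 3rd and 7th is what gives the dominant seventh its pull toward resolution.

diminished 5th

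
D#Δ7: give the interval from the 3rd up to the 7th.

The chord tones of D#maj7 (D# major seventh) are D#–F##–A#–C##.
So we need the interval from F## up to C##.
From F## to C## is 7 semitones, exactly the perfect fifth.

P5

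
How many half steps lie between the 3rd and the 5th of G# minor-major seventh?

G#mM7 is spelled G#-B-D#-F##.
B to D# is a major third: 4 semitones.

4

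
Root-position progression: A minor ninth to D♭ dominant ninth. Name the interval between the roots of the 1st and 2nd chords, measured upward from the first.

The roots are A and D♭.
From A to D♭: 4 semitones over a fourth = diminished.

diminished fourth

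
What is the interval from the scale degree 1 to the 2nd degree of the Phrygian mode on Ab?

Spelling the Phrygian mode on Ab: Ab Bbb Cb Db Eb Fb Gb.
Scale degree 1 = Ab; 2nd scale degree = Bbb.
Ab up to Bbb is 1 semitone, a half step narrower than a major second, so the interval is minor.

m2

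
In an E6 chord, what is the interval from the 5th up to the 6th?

Spelling the chord: E-G♯-B-C♯.
The 5th is B and the 6th is C♯.
Counting 2 letters and 2 half steps from B gives a major second.

major 2nd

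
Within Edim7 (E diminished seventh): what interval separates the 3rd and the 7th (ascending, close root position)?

diminished fifth

Edim7 is spelled E G B♭ D♭.
3rd = G; 7th = D♭.
G up to D♭ is 6 semitones, a half step narrower than a perfect fifth, so the interval is diminished.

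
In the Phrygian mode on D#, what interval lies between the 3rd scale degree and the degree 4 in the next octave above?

major ninth

Spelling the Phrygian mode on D#: D# E F# G# A# B C#.
3rd scale degree = F#; 4th degree (up an octave) = G#.
F# up to G# spans 9 letter names and 14 semitones — a major ninth.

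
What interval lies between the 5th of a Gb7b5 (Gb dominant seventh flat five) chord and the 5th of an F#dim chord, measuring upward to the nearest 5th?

The 5th of Gb7b5 (Gb dominant seventh flat five) is Dbb; the 5th of F#dim is C.
7 letter names make it a seventh; at 12 semitones (a half step wider than major) the quality is augmented.

augmented seventh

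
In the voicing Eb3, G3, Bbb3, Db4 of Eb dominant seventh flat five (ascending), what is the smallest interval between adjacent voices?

d3

Adjacent intervals: Eb3→G3 = major third; G3→Bbb3 = diminished third; Bbb3→Db4 = major third.
The smallest is G3 to Bbb3, a diminished third (2 semitones).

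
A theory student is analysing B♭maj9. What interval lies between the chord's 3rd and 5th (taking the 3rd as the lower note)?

m3

B♭maj9 (B♭ major ninth): B♭, D, F, A, C.
So we need the interval from D up to F.
3 letter names make it a third; at 3 semitones (a half step narrower than major) the quality is minor.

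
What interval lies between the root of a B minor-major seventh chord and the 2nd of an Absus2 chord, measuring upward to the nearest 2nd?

B minor-major seventh has B as its root, and Absus2 has Bb as its 2nd.
From B to Bb: 11 semitones over an octave = diminished.

diminished octave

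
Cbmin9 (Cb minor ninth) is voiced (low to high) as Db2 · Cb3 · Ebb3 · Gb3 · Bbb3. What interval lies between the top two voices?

Those voices are Gb3 and Bbb3.
Gb up to Bbb is 3 semitones, a half step narrower than a major third, so the interval is minor.

m3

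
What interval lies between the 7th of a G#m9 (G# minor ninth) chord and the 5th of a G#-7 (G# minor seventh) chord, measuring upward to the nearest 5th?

major 6th

The 7th of G#m9 (G# minor ninth) is F#; the 5th of G#-7 (G# minor seventh) is D#.
Counting 6 letters and 9 half steps from F# gives a major sixth.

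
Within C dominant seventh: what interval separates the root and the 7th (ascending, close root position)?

C dominant seventh: C–E–G–B♭.
That puts C below B♭.
7 letter names make it a seventh; at 10 semitones (a half step narrower than major) the quality is minor.

minor seventh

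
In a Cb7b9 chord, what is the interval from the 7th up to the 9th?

Cb7b9 (Cb dominant seventh flat nine) is spelled Cb–Eb–Gb–Bbb–Dbb.
So we need the interval from Bbb up to Dbb.
From Bbb to Dbb: 3 semitones over a third = minor.

minor third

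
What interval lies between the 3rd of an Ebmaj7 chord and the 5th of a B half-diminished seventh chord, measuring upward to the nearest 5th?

minor seventh

The 3rd of Ebmaj7 is G; the 5th of B half-diminished seventh is F.
From G to F: 10 semitones over a seventh = minor.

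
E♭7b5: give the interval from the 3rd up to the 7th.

E♭ dominant seventh flat five is spelled E♭ G B𝄫 D♭.
That puts G below D♭.
G up to D♭ is 6 semitones, a half step narrower than a perfect fifth, so the interval is diminished.
This 3–7 tritone is the characteristic tension at the heart of the dominant sound.

diminished 5th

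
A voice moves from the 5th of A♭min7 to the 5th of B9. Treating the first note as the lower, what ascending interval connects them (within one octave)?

The 5th of A♭min7 is E♭; the 5th of B9 is F♯.
2 letter names make it a second; at 3 semitones (a half step wider than major) the quality is augmented.

augmented 2nd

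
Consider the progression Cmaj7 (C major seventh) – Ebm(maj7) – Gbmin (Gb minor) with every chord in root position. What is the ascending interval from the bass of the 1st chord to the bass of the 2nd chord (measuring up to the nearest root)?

The roots are C and Eb.
From C to Eb: 3 semitones over a third = minor.

minor 3rd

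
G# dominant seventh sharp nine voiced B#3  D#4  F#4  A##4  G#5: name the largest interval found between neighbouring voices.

diminished 7th

Adjacent intervals: B#3→D#4 = minor third; D#4→F#4 = minor third; F#4→A##4 = augmented third; A##4→G#5 = diminished seventh.
The largest is A##4 to G#5, a diminished seventh (9 semitones).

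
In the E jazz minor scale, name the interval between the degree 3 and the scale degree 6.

The scale runs E F♯ G A B C♯ D♯.
So we need the interval from G up to C♯.
From G to C♯: 6 semitones over a fourth = augmented.

augmented fourth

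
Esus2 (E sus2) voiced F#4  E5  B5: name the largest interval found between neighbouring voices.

minor 7th

Adjacent intervals: F#4→E5 = minor seventh; E5→B5 = perfect fifth.
The largest is F#4 to E5, a minor seventh (10 semitones).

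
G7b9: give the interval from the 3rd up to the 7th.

d5

Spelling the chord: G B D F Ab.
That puts B below F.
B up to F is 6 semitones, a half step narrower than a perfect fifth, so the interval is diminished.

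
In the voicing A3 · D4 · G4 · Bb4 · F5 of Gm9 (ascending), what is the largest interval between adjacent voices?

Adjacent intervals: A3→D4 = perfect fourth; D4→G4 = perfect fourth; G4→Bb4 = minor third; Bb4→F5 = perfect fifth.
The largest is Bb4 to F5, a perfect fifth (7 semitones).

perfect fifth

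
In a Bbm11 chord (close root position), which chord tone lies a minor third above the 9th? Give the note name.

Eb

Spelling the chord: Bb Db F Ab C Eb.
The 9th is C. A minor third above C is Eb.
Eb is the chord's 11th.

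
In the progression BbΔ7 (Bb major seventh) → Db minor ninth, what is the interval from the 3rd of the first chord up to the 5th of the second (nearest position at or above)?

diminished fifth

The 3rd of BbΔ7 (Bb major seventh) is D; the 5th of Db minor ninth is Ab.
From D to Ab: 6 semitones over a fifth = diminished.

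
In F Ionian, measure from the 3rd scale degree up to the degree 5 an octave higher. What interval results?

minor 10th

The scale runs F G A Bb C D E.
The 3rd scale degree is A and the 5th scale degree (up an octave) is C.
10 letter names make it a tenth; at 15 semitones (a half step narrower than major) the quality is minor.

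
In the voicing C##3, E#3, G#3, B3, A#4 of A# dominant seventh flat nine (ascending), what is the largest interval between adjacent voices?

M7

Adjacent intervals: C##3→E#3 = minor third; E#3→G#3 = minor third; G#3→B3 = minor third; B3→A#4 = major seventh.
The largest is B3 to A#4, a major seventh (11 semitones).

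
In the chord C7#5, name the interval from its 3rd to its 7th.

diminished fifth

Caug7 is spelled C-E-G#-Bb.
The 3rd is E and the 7th is Bb.
5 letter names make it a fifth; at 6 semitones (a half step narrower than perfect) the quality is diminished.
This 3–7 tritone is the characteristic tension at the heart of the dominant sound.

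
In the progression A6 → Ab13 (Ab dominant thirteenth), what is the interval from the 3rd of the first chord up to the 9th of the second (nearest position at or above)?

A6 has C# as its 3rd, and Ab13 (Ab dominant thirteenth) has Bb as its 9th.
From C# to Bb: 9 semitones over a seventh = diminished.

diminished seventh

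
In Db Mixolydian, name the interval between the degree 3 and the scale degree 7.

The scale runs Db Eb F Gb Ab Bb Cb.
Degree 3 = F; 7th scale degree = Cb.
F up to Cb is 6 semitones, a half step narrower than a perfect fifth, so the interval is diminished.

diminished fifth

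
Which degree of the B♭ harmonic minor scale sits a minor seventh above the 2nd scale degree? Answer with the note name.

Bb

The scale is B♭ C D♭ E♭ F G♭ A.
The 2nd scale degree is C; a minor seventh above that is B♭ — scale degree 1.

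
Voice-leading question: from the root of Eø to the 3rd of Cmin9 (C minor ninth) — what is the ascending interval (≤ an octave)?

The root of Eø is E; the 3rd of Cmin9 (C minor ninth) is E♭.
From E to E♭: 11 semitones over an octave = diminished.

diminished octave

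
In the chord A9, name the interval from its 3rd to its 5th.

m3

Spelling the chord: A–C♯–E–G–B.
The 3rd is C♯ and the 5th is E.
3 letter names make it a third; at 3 semitones (a half step narrower than major) the quality is minor.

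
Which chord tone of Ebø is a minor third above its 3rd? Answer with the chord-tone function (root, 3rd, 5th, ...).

5th

The chord tones of Eb half-diminished seventh are Eb Gb Bbb Db.
The 3rd is Gb. A minor third above Gb is Bbb.
Bbb is the chord's 5th.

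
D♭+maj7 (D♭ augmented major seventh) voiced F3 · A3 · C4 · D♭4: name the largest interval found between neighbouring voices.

major third

Adjacent intervals: F3→A3 = major third; A3→C4 = minor third; C4→D♭4 = minor second.
The largest is F3 to A3, a major third (4 semitones).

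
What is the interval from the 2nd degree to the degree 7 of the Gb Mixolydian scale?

m6

The scale runs Gb Ab Bb Cb Db Eb Fb.
2nd degree = Ab; 7th scale degree = Fb.
Ab up to Fb is 8 semitones, a half step narrower than a major sixth, so the interval is minor.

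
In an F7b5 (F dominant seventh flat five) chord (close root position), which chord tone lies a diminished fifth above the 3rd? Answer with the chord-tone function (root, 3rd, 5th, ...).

7th

F7b5: F-A-Cb-Eb.
The 3rd is A. A diminished fifth above A is Eb.
Eb is the chord's 7th.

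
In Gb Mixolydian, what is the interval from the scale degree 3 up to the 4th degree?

minor second

Gb mixolydian: Gb Ab Bb Cb Db Eb Fb.
That puts Bb below Cb.
Bb up to Cb is 1 semitone, a half step narrower than a major second, so the interval is minor.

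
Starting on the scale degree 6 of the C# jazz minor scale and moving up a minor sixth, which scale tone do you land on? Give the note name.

F#

The scale is C# D# E F# G# A# B#.
The scale degree 6 is A#; a minor sixth above that is F# — scale degree 4.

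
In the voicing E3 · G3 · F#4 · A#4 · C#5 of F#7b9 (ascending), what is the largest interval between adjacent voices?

Adjacent intervals: E3→G3 = minor third; G3→F#4 = major seventh; F#4→A#4 = major third; A#4→C#5 = minor third.
The largest is G3 to F#4, a major seventh (11 semitones).

major seventh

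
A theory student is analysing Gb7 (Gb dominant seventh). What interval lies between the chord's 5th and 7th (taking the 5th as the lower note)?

minor third

Gb7: Gb–Bb–Db–Fb.
5th = Db; 7th = Fb.
Db up to Fb is 3 semitones, a half step narrower than a major third, so the interval is minor.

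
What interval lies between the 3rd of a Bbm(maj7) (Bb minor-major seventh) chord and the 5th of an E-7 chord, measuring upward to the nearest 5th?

augmented sixth

Bbm(maj7) (Bb minor-major seventh) has Db as its 3rd, and E-7 has B as its 5th.
From Db to B: 10 semitones over a sixth = augmented.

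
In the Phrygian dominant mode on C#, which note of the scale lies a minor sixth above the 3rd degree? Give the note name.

The scale is C# D E# F# G# A B.
The 3rd degree is E#; a minor sixth above that is C# — scale degree 1.

C#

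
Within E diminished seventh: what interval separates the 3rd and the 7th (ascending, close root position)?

The chord tones of E°7 are E, G, Bb, Db.
3rd = G; 7th = Db.
5 letter names make it a fifth; at 6 semitones (a half step narrower than perfect) the quality is diminished.

diminished 5th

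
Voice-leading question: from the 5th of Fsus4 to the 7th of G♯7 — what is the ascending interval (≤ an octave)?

The 5th of Fsus4 is C; the 7th of G♯7 is F♯.
C up to F♯ is 6 semitones, a half step wider than a perfect fourth, so the interval is augmented.

augmented 4th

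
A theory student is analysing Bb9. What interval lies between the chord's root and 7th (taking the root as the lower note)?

The chord tones of Bb9 (Bb dominant ninth) are Bb D F Ab C.
Root = Bb; 7th = Ab.
From Bb to Ab: 10 semitones over a seventh = minor.

minor 7th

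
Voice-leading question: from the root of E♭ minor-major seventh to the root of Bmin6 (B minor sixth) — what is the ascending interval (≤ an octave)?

augmented fifth

E♭ minor-major seventh has E♭ as its root, and Bmin6 (B minor sixth) has B as its root.
From E♭ to B: 8 semitones over a fifth = augmented.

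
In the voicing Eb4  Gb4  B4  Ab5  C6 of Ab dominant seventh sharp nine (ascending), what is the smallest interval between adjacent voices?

minor third

Adjacent intervals: Eb4→Gb4 = minor third; Gb4→B4 = augmented third; B4→Ab5 = diminished seventh; Ab5→C6 = major third.
The smallest is Eb4 to Gb4, a minor third (3 semitones).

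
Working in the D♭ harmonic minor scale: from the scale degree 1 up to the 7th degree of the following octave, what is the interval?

Spelling the D♭ harmonic minor scale: D♭ E♭ F♭ G♭ A♭ B𝄫 C.
So we need the interval from D♭ up to C.
D♭ up to C spans 14 letter names and 23 semitones — a major fourteenth.

major fourteenth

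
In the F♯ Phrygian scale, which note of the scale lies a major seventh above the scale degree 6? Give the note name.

C#

The scale is F♯ G A B C♯ D E.
The scale degree 6 is D; a major seventh above that is C♯ — scale degree 5.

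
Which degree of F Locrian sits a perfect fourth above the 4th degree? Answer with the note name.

The scale is F Gb Ab Bb Cb Db Eb.
The 4th degree is Bb; a perfect fourth above that is Eb — scale degree 7.

Eb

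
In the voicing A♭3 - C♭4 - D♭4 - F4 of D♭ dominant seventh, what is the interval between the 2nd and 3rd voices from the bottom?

major second

Those voices are C♭4 and D♭4.
From C♭ to D♭ is 2 semitones, exactly the major second.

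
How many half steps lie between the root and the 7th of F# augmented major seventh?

F#+maj7: F# A# C## E#.
F# to E# is a major seventh: 11 semitones.

11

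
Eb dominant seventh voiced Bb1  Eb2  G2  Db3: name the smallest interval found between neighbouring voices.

M3

Adjacent intervals: Bb1→Eb2 = perfect fourth; Eb2→G2 = major third; G2→Db3 = diminished fifth.
The smallest is Eb2 to G2, a major third (4 semitones).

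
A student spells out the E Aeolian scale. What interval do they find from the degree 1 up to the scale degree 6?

minor 6th

Spelling the E Aeolian scale: E F# G A B C D.
That puts E below C.
6 letter names make it a sixth; at 8 semitones (a half step narrower than major) the quality is minor.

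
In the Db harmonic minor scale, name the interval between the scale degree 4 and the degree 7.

augmented 4th

The scale runs Db Eb Fb Gb Ab Bbb C.
The scale degree 4 is Gb and the 7th degree is C.
Gb up to C is 6 semitones, a half step wider than a perfect fourth, so the interval is augmented.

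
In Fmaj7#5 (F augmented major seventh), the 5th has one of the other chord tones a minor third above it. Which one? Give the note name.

E

The chord tones of Fmaj7#5 are F A C# E.
The 5th is C#. A minor third above C# is E.
E is the chord's 7th.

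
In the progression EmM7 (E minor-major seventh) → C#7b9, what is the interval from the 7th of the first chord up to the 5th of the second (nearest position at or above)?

perfect 4th

The 7th of EmM7 (E minor-major seventh) is D#; the 5th of C#7b9 is G#.
From D# to G# is 5 semitones, exactly the perfect fourth.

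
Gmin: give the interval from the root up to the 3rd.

minor third

Gmin: G, Bb, D.
So we need the interval from G up to Bb.
3 letter names make it a third; at 3 semitones (a half step narrower than major) the quality is minor.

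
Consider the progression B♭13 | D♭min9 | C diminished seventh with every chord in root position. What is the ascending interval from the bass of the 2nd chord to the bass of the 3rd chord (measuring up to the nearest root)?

The roots are D♭ and C.
From D♭ to C is 11 semitones, exactly the major seventh.

M7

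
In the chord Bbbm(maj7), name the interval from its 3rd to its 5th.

major third

The chord tones of Bbbm(maj7) (Bbb minor-major seventh) are Bbb–Dbb–Fb–Ab.
So we need the interval from Dbb up to Fb.
Dbb up to Fb spans 3 letter names and 4 semitones — a major third.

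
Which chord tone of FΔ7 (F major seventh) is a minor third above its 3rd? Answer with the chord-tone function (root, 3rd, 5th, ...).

5th

The chord tones of FM7 are F–A–C–E.
The 3rd is A. A minor third above A is C.
C is the chord's 5th.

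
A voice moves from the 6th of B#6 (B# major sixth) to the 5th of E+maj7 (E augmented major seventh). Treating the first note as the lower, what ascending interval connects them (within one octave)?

The 6th of B#6 (B# major sixth) is G##; the 5th of E+maj7 (E augmented major seventh) is B#.
G## up to B# is 3 semitones, a half step narrower than a major third, so the interval is minor.

minor third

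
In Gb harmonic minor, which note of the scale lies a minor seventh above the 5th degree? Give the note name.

Cb

The scale is Gb Ab Bbb Cb Db Ebb F.
The 5th degree is Db; a minor seventh above that is Cb — scale degree 4.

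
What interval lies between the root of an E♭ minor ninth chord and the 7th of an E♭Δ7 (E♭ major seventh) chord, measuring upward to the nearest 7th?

The root of E♭ minor ninth is E♭; the 7th of E♭Δ7 (E♭ major seventh) is D.
From E♭ to D is 11 semitones, exactly the major seventh.

major 7th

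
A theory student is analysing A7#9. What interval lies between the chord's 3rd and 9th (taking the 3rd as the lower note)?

M7

Spelling the chord: A, C#, E, G, B#.
3rd = C#; 9th = B#.
C# up to B# spans 7 letter names and 11 semitones — a major seventh.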